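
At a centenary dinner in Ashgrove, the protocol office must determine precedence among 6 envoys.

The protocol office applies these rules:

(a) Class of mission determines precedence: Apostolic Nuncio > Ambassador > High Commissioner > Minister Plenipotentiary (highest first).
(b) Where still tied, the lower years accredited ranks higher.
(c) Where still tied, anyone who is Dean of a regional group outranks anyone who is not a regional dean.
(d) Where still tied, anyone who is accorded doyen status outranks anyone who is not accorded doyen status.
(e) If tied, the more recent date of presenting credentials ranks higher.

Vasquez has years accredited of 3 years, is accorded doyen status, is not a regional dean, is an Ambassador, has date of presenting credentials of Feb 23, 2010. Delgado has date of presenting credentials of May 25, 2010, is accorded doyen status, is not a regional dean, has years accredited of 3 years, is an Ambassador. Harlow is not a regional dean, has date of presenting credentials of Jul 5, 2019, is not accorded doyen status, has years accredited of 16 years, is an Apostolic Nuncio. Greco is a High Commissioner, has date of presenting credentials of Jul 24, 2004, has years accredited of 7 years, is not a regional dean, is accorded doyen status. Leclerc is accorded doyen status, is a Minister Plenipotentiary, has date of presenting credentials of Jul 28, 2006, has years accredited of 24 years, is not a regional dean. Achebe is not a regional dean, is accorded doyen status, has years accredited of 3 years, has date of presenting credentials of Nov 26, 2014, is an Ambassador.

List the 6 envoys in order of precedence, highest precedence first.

Harlow, Achebe, Delgado, Vasquez, Greco, Leclerc

By class of mission: Harlow (Apostolic Nuncio); then Achebe, Delgado and Vasquez (Ambassador); then Greco (High Commissioner); then Leclerc (Minister Plenipotentiary).
Achebe, Delgado and Vasquez all have years accredited 3 years, so the next rule applies.
Achebe, Delgado and Vasquez are each not a regional dean, so the next rule applies.
Achebe, Delgado and Vasquez are each accorded doyen status, so the next rule applies.
Among Achebe, Delgado and Vasquez, by date of presenting credentials (later first): Achebe (Nov 26, 2014) before Delgado (May 25, 2010) before Vasquez (Feb 23, 2010).
Full order: Harlow, Achebe, Delgado, Vasquez, Greco, Leclerc.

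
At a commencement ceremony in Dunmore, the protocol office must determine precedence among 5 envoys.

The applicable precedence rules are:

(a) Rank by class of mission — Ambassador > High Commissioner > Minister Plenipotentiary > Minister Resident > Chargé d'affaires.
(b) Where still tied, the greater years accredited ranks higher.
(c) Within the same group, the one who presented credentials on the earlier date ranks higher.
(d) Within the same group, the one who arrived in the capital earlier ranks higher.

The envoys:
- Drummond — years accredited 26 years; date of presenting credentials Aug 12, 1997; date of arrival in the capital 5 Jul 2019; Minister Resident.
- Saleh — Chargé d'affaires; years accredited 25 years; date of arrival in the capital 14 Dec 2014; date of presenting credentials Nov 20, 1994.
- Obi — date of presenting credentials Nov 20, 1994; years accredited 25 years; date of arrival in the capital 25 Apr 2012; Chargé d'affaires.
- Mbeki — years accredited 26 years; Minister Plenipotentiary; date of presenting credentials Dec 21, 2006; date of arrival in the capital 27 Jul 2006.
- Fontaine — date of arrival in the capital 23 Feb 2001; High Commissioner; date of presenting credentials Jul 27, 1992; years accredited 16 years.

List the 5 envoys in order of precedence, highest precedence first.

By class of mission: Fontaine (High Commissioner); then Mbeki (Minister Plenipotentiary); then Drummond (Minister Resident); then Obi and Saleh (Chargé d'affaires).
Obi and Saleh both have years accredited 25 years, so the next rule applies.
Obi and Saleh both have date of presenting credentials Nov 20, 1994, so the next rule applies.
Among Obi and Saleh, by date of arrival in the capital (earlier first): Obi (25 Apr 2012) before Saleh (14 Dec 2014).
Full order: Fontaine, Mbeki, Drummond, Obi, Saleh.

Fontaine, Mbeki, Drummond, Obi, Saleh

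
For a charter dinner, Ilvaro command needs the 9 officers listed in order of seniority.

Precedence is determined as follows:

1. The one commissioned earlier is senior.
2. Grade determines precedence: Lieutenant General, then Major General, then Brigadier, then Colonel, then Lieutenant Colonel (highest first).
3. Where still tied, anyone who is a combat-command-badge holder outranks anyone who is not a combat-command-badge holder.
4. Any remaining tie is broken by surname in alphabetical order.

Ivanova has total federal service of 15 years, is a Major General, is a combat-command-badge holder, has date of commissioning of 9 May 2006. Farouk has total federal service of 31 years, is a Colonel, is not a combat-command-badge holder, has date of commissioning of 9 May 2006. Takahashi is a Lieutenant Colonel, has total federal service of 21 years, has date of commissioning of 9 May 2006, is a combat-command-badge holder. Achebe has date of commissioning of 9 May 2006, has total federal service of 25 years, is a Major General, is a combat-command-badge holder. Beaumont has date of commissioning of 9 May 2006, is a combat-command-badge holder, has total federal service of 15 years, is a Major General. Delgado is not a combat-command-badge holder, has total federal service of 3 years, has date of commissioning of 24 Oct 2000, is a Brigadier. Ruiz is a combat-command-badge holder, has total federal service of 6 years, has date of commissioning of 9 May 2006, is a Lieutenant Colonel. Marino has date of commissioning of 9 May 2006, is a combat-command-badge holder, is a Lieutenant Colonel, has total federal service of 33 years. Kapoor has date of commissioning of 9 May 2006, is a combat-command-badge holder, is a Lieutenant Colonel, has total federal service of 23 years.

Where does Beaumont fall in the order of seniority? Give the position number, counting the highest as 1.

3

By date of commissioning (earlier first): Delgado (24 Oct 2000); then Achebe, Beaumont, Ivanova, Farouk, Kapoor, Marino, Ruiz and Takahashi (each 9 May 2006).
Among Achebe, Beaumont, Ivanova, Farouk, Kapoor, Marino, Ruiz and Takahashi, by grade: Achebe, Beaumont and Ivanova (Major General) before Farouk (Colonel) before Kapoor, Marino, Ruiz and Takahashi (Lieutenant Colonel).
Achebe, Beaumont and Ivanova are each a combat-command-badge holder, so the next rule applies.
Among Achebe, Beaumont and Ivanova, alphabetically by surname: Achebe before Beaumont before Ivanova.
Kapoor, Marino, Ruiz and Takahashi are each a combat-command-badge holder, so the next rule applies.
Among Kapoor, Marino, Ruiz and Takahashi, alphabetically by surname: Kapoor before Marino before Ruiz before Takahashi.
Order: Delgado, Achebe, Beaumont, Ivanova, Farouk, Kapoor, Marino, Ruiz, Takahashi. So position 3.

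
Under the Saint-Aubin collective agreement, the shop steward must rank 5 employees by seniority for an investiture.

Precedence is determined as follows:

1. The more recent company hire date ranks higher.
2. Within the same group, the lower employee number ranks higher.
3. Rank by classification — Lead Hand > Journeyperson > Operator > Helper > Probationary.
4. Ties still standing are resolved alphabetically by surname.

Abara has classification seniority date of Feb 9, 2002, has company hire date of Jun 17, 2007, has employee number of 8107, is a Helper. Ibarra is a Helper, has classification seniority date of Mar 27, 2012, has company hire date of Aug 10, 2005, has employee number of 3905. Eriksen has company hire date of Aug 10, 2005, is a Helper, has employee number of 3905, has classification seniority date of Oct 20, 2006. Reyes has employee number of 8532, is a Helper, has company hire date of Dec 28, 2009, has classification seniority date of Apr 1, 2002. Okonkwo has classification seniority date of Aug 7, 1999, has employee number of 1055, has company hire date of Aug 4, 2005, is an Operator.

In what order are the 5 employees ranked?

Reyes, Abara, Eriksen, Ibarra, Okonkwo

By company hire date (later first): Reyes (Dec 28, 2009); then Abara (Jun 17, 2007); then Eriksen and Ibarra (both Aug 10, 2005); then Okonkwo (Aug 4, 2005).
Eriksen and Ibarra both have employee number 3905, so the next rule applies.
Eriksen and Ibarra are each Helper, so the next rule applies.
Among Eriksen and Ibarra, alphabetically by surname: Eriksen before Ibarra.
Full order: Reyes, Abara, Eriksen, Ibarra, Okonkwo.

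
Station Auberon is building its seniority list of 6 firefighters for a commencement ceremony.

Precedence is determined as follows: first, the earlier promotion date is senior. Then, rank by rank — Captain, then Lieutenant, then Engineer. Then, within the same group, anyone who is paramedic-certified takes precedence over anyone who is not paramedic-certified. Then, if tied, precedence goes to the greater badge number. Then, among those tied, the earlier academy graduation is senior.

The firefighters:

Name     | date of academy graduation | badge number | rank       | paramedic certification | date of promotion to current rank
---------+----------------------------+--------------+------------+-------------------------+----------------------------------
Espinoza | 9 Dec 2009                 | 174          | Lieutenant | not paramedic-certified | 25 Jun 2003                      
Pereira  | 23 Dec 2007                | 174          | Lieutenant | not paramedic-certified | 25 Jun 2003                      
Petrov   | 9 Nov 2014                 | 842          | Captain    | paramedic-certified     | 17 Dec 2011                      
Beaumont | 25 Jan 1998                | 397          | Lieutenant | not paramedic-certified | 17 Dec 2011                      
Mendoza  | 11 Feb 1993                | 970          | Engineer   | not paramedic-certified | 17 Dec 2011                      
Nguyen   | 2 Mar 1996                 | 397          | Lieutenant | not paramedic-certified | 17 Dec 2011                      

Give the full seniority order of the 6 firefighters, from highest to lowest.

Pereira, Espinoza, Petrov, Nguyen, Beaumont, Mendoza

By date of promotion to current rank (earlier first): Pereira and Espinoza (both 25 Jun 2003); then Petrov, Nguyen, Beaumont and Mendoza (each 17 Dec 2011).
Pereira and Espinoza are each Lieutenant, so the next rule applies.
Pereira and Espinoza are each not paramedic-certified, so the next rule applies.
Pereira and Espinoza both have badge number 174, so the next rule applies.
Among Pereira and Espinoza, by date of academy graduation (earlier first): Pereira (23 Dec 2007) before Espinoza (9 Dec 2009).
Among Petrov, Nguyen, Beaumont and Mendoza, by rank: Petrov (Captain) before Nguyen and Beaumont (Lieutenant) before Mendoza (Engineer).
Nguyen and Beaumont are each not paramedic-certified, so the next rule applies.
Nguyen and Beaumont both have badge number 397, so the next rule applies.
Among Nguyen and Beaumont, by date of academy graduation (earlier first): Nguyen (2 Mar 1996) before Beaumont (25 Jan 1998).
Full order: Pereira, Espinoza, Petrov, Nguyen, Beaumont, Mendoza.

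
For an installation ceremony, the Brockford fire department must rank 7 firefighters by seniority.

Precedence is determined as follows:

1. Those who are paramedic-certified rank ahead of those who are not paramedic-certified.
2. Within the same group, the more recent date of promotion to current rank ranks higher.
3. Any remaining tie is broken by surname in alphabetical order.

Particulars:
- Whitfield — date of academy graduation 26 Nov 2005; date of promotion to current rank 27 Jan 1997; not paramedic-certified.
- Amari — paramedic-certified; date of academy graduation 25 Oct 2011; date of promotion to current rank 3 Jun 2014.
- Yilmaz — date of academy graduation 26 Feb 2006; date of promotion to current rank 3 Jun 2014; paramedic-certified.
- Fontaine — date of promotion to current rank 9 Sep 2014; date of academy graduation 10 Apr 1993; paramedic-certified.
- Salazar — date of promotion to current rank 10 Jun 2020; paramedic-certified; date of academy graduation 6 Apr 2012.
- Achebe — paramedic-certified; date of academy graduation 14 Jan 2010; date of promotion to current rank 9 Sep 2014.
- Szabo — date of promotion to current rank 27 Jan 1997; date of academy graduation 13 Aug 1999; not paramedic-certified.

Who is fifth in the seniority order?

By the first rule: Salazar, Achebe, Fontaine, Amari and Yilmaz (each paramedic-certified); then Szabo and Whitfield (both not paramedic-certified).
Among Salazar, Achebe, Fontaine, Amari and Yilmaz, by date of promotion to current rank (later first): Salazar (10 Jun 2020) before Achebe and Fontaine (9 Sep 2014) before Amari and Yilmaz (3 Jun 2014).
Among Achebe and Fontaine, alphabetically by surname: Achebe before Fontaine.
Among Amari and Yilmaz, alphabetically by surname: Amari before Yilmaz.
Szabo and Whitfield both have date of promotion to current rank 27 Jan 1997, so the next rule applies.
Among Szabo and Whitfield, alphabetically by surname: Szabo before Whitfield.
Order: Salazar, Achebe, Fontaine, Amari, Yilmaz, Szabo, Whitfield.

Yilmaz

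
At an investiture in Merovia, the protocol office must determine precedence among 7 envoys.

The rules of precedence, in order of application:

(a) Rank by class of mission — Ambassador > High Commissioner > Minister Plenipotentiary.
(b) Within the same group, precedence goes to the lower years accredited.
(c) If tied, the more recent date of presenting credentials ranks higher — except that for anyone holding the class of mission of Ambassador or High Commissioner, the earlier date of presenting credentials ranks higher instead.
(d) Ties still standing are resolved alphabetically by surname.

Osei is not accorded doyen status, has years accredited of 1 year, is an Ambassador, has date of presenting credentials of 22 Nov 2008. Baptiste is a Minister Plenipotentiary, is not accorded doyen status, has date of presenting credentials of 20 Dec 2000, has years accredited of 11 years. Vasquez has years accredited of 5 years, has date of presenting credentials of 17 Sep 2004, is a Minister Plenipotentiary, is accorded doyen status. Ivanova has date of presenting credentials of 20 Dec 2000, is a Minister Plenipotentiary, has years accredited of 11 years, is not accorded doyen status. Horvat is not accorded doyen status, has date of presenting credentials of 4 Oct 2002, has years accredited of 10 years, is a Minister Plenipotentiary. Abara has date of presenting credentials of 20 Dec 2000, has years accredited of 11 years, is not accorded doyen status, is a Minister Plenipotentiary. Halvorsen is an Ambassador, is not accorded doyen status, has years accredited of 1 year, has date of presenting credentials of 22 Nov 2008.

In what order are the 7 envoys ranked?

Halvorsen, Osei, Vasquez, Horvat, Abara, Baptiste, Ivanova

By class of mission: Halvorsen and Osei (Ambassador); then Vasquez, Horvat, Abara, Baptiste and Ivanova (Minister Plenipotentiary).
Halvorsen and Osei both have years accredited 1 year, so the next rule applies.
Halvorsen and Osei both have date of presenting credentials 22 Nov 2008, so the next rule applies.
Among Halvorsen and Osei, alphabetically by surname: Halvorsen before Osei.
Among Vasquez, Horvat, Abara, Baptiste and Ivanova, by years accredited (lower first): Vasquez (5 years) before Horvat (10 years) before Abara, Baptiste and Ivanova (11 years).
Abara, Baptiste and Ivanova all have date of presenting credentials 20 Dec 2000, so the next rule applies.
Among Abara, Baptiste and Ivanova, alphabetically by surname: Abara before Baptiste before Ivanova.
Full order: Halvorsen, Osei, Vasquez, Horvat, Abara, Baptiste, Ivanova.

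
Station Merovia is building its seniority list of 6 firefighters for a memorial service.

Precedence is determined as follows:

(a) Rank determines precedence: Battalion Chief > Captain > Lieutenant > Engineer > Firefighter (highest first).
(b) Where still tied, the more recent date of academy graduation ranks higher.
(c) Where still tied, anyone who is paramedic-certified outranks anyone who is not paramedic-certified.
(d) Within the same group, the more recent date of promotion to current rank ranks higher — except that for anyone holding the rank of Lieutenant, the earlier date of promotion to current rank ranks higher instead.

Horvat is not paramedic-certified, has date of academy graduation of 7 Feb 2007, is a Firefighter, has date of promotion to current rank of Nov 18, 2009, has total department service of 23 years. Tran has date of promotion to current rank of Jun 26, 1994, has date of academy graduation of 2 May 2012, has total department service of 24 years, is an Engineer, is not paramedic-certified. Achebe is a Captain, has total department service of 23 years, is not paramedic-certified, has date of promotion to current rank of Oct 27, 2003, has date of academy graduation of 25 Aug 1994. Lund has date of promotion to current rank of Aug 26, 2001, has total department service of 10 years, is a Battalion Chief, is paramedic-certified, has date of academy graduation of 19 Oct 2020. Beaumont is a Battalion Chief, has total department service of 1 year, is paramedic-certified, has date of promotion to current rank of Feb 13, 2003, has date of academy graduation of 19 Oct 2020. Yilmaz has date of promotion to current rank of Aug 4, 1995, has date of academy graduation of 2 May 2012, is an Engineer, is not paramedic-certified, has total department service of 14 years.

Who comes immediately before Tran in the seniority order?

By rank: Beaumont and Lund (Battalion Chief); then Achebe (Captain); then Yilmaz and Tran (Engineer); then Horvat (Firefighter).
Beaumont and Lund both have date of academy graduation 19 Oct 2020, so the next rule applies.
Beaumont and Lund are each paramedic-certified, so the next rule applies.
Among Beaumont and Lund, by date of promotion to current rank (later first): Beaumont (Feb 13, 2003) before Lund (Aug 26, 2001).
Yilmaz and Tran both have date of academy graduation 2 May 2012, so the next rule applies.
Yilmaz and Tran are each not paramedic-certified, so the next rule applies.
Among Yilmaz and Tran, by date of promotion to current rank (later first): Yilmaz (Aug 4, 1995) before Tran (Jun 26, 1994).
Order: Beaumont, Lund, Achebe, Yilmaz, Tran, Horvat.

Yilmaz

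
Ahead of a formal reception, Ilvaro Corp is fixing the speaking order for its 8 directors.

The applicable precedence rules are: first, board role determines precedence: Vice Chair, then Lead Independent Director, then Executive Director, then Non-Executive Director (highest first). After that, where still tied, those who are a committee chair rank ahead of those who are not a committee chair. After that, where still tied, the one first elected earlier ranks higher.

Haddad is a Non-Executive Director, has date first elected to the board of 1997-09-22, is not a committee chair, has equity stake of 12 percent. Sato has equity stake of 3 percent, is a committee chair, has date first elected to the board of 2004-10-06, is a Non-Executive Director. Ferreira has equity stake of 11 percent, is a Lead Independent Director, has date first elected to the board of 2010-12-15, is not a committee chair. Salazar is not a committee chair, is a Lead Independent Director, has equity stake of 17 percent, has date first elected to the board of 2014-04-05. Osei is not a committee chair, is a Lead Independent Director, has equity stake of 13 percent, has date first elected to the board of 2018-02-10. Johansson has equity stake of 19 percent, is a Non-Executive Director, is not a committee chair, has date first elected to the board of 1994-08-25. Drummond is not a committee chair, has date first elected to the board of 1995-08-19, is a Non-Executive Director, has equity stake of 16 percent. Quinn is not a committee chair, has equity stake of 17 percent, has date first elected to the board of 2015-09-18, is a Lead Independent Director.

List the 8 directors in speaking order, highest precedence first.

Ferreira, Salazar, Quinn, Osei, Sato, Johansson, Drummond, Haddad

By board role: Ferreira, Salazar, Quinn and Osei (Lead Independent Director); then Sato, Johansson, Drummond and Haddad (Non-Executive Director).
Ferreira, Salazar, Quinn and Osei are each not a committee chair, so the next rule applies.
Among Ferreira, Salazar, Quinn and Osei, by date first elected to the board (earlier first): Ferreira (2010-12-15) before Salazar (2014-04-05) before Quinn (2015-09-18) before Osei (2018-02-10).
Among Sato, Johansson, Drummond and Haddad, a committee chair before not a committee chair: Sato (a committee chair) before Johansson, Drummond and Haddad (not a committee chair).
Among Johansson, Drummond and Haddad, by date first elected to the board (earlier first): Johansson (1994-08-25) before Drummond (1995-08-19) before Haddad (1997-09-22).
Full order: Ferreira, Salazar, Quinn, Osei, Sato, Johansson, Drummond, Haddad.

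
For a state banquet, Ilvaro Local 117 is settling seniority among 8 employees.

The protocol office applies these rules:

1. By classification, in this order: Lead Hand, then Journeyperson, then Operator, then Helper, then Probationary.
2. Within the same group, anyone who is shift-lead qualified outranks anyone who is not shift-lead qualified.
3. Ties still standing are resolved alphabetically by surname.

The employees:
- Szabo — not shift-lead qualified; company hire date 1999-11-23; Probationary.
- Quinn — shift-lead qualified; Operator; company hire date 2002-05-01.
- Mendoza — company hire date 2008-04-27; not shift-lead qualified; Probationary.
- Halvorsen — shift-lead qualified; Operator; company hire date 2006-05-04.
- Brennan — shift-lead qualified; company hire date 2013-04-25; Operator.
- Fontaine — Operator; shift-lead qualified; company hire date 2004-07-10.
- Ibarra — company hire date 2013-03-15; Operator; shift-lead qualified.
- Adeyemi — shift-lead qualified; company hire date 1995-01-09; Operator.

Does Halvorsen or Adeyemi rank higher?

By classification: Adeyemi, Brennan, Fontaine, Halvorsen, Ibarra and Quinn (Operator); then Mendoza and Szabo (Probationary).
Adeyemi, Brennan, Fontaine, Halvorsen, Ibarra and Quinn are each shift-lead qualified, so the next rule applies.
Among Adeyemi, Brennan, Fontaine, Halvorsen, Ibarra and Quinn, alphabetically by surname: Adeyemi before Brennan before Fontaine before Halvorsen before Ibarra before Quinn.
Mendoza and Szabo are each not shift-lead qualified, so the next rule applies.
Among Mendoza and Szabo, alphabetically by surname: Mendoza before Szabo.
So Adeyemi takes precedence.

Adeyemi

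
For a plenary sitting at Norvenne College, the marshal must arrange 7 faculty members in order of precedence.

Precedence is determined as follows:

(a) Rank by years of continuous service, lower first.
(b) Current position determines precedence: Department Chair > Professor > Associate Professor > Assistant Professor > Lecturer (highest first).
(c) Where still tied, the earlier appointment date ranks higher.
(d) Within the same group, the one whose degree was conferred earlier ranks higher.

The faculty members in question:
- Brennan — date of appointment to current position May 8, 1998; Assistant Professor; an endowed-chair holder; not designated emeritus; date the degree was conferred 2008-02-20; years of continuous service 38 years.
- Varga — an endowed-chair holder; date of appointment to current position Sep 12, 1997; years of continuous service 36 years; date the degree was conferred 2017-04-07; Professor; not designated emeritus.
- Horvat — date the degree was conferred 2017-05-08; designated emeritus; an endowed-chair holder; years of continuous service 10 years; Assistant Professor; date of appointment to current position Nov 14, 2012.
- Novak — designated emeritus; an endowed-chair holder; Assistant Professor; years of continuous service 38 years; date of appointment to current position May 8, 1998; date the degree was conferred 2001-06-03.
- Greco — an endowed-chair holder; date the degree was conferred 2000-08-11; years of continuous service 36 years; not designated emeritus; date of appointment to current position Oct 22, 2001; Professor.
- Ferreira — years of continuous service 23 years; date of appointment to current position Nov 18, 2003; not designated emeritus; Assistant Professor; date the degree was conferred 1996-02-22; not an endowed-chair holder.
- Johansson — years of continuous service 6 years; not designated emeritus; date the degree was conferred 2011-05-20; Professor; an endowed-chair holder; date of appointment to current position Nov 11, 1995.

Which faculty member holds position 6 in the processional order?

By years of continuous service (lower first): Johansson (6 years); then Horvat (10 years); then Ferreira (23 years); then Varga and Greco (both 36 years); then Novak and Brennan (both 38 years).
Varga and Greco are each Professor, so the next rule applies.
Among Varga and Greco, by date of appointment to current position (earlier first): Varga (Sep 12, 1997) before Greco (Oct 22, 2001).
Novak and Brennan are each Assistant Professor, so the next rule applies.
Novak and Brennan both have date of appointment to current position May 8, 1998, so the next rule applies.
Among Novak and Brennan, by date the degree was conferred (earlier first): Novak (2001-06-03) before Brennan (2008-02-20).
Order: Johansson, Horvat, Ferreira, Varga, Greco, Novak, Brennan.

Novak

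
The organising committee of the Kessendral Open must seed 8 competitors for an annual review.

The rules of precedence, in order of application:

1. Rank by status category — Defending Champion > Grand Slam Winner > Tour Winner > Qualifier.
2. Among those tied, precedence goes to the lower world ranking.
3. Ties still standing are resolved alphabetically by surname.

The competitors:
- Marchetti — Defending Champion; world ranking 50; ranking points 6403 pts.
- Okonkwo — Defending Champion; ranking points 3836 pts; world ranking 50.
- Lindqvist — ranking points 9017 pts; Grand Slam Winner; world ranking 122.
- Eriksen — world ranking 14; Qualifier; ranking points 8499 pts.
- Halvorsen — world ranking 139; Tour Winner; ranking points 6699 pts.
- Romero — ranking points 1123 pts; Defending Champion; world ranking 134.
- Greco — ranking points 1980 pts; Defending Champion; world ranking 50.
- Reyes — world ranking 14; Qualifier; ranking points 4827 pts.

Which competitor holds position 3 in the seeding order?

By status category: Greco, Marchetti, Okonkwo and Romero (Defending Champion); then Lindqvist (Grand Slam Winner); then Halvorsen (Tour Winner); then Eriksen and Reyes (Qualifier).
Among Greco, Marchetti, Okonkwo and Romero, by world ranking (lower first): Greco, Marchetti and Okonkwo (50) before Romero (134).
Among Greco, Marchetti and Okonkwo, alphabetically by surname: Greco before Marchetti before Okonkwo.
Eriksen and Reyes both have world ranking 14, so the next rule applies.
Among Eriksen and Reyes, alphabetically by surname: Eriksen before Reyes.
Order: Greco, Marchetti, Okonkwo, Romero, Lindqvist, Halvorsen, Eriksen, Reyes.

Okonkwo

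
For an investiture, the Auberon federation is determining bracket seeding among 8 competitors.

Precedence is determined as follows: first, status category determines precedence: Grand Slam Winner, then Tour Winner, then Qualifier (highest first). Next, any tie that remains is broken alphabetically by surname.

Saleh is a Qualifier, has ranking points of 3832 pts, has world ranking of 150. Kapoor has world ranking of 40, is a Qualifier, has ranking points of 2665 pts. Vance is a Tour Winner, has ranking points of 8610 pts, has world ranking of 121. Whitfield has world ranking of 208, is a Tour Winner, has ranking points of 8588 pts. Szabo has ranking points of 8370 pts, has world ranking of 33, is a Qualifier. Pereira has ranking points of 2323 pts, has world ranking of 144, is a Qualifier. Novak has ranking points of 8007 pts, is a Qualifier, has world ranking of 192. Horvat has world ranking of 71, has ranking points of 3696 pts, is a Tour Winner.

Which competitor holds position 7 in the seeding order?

Saleh

By status category: Horvat, Vance and Whitfield (Tour Winner); then Kapoor, Novak, Pereira, Saleh and Szabo (Qualifier).
Among Horvat, Vance and Whitfield, alphabetically by surname: Horvat before Vance before Whitfield.
Among Kapoor, Novak, Pereira, Saleh and Szabo, alphabetically by surname: Kapoor before Novak before Pereira before Saleh before Szabo.
Order: Horvat, Vance, Whitfield, Kapoor, Novak, Pereira, Saleh, Szabo.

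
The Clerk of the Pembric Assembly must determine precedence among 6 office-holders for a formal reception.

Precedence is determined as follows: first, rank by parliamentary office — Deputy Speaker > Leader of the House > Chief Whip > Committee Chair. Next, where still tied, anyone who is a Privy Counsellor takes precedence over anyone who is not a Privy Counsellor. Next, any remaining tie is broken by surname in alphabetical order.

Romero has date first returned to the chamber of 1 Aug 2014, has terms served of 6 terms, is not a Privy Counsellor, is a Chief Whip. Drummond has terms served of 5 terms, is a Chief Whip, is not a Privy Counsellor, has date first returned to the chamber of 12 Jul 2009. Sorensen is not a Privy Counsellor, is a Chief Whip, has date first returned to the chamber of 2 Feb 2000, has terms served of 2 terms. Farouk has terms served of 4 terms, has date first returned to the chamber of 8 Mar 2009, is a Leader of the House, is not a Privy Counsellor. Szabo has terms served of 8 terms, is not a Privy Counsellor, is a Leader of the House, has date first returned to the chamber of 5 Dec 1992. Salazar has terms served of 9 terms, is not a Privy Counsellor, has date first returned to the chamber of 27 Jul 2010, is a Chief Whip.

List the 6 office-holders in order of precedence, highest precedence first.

By parliamentary office: Farouk and Szabo (Leader of the House); then Drummond, Romero, Salazar and Sorensen (Chief Whip).
Farouk and Szabo are each not a Privy Counsellor, so the next rule applies.
Among Farouk and Szabo, alphabetically by surname: Farouk before Szabo.
Drummond, Romero, Salazar and Sorensen are each not a Privy Counsellor, so the next rule applies.
Among Drummond, Romero, Salazar and Sorensen, alphabetically by surname: Drummond before Romero before Salazar before Sorensen.
Full order: Farouk, Szabo, Drummond, Romero, Salazar, Sorensen.

Farouk, Szabo, Drummond, Romero, Salazar, Sorensen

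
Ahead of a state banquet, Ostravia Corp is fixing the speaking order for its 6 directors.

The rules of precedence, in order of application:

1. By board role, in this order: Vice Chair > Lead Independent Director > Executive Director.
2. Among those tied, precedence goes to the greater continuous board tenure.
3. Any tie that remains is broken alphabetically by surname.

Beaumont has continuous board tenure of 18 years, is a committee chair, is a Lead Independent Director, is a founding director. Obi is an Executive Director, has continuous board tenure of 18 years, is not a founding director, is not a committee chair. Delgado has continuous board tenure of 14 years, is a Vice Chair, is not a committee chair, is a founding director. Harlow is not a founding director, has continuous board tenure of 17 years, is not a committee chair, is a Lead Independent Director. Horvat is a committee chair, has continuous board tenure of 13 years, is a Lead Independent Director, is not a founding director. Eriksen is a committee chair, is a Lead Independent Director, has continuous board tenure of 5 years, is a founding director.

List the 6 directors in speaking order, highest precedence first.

By board role: Delgado (Vice Chair); then Beaumont, Harlow, Horvat and Eriksen (Lead Independent Director); then Obi (Executive Director).
Among Beaumont, Harlow, Horvat and Eriksen, by continuous board tenure (higher first): Beaumont (18 years) before Harlow (17 years) before Horvat (13 years) before Eriksen (5 years).
Full order: Delgado, Beaumont, Harlow, Horvat, Eriksen, Obi.

Delgado, Beaumont, Harlow, Horvat, Eriksen, Obi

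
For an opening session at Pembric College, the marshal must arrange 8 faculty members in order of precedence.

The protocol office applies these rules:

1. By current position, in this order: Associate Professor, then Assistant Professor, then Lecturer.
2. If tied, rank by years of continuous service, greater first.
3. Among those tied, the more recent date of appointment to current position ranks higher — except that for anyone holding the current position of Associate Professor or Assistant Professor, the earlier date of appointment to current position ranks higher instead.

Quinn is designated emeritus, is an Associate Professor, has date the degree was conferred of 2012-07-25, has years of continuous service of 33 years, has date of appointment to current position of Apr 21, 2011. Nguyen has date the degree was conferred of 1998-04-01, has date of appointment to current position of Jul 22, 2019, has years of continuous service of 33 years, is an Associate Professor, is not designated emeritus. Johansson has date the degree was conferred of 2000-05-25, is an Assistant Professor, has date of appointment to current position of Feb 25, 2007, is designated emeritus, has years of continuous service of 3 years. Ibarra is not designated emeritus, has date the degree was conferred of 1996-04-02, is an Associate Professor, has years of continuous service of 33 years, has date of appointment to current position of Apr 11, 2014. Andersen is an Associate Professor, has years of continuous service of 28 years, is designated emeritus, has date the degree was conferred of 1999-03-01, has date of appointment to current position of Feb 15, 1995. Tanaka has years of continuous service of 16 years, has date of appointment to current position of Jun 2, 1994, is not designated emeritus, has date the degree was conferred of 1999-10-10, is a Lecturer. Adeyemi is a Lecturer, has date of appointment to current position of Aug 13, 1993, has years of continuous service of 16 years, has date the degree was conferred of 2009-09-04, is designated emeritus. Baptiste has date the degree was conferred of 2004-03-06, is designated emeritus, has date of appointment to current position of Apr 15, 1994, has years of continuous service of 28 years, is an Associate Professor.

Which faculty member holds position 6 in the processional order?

Johansson

By current position: Quinn, Ibarra, Nguyen, Baptiste and Andersen (Associate Professor); then Johansson (Assistant Professor); then Tanaka and Adeyemi (Lecturer).
Among Quinn, Ibarra, Nguyen, Baptiste and Andersen, by years of continuous service (higher first): Quinn, Ibarra and Nguyen (33 years) before Baptiste and Andersen (28 years).
Among Quinn, Ibarra and Nguyen, by date of appointment to current position (earlier first) (reversed rule for this group): Quinn (Apr 21, 2011) before Ibarra (Apr 11, 2014) before Nguyen (Jul 22, 2019).
Among Baptiste and Andersen, by date of appointment to current position (earlier first) (reversed rule for this group): Baptiste (Apr 15, 1994) before Andersen (Feb 15, 1995).
Tanaka and Adeyemi both have years of continuous service 16 years, so the next rule applies.
Among Tanaka and Adeyemi, by date of appointment to current position (later first): Tanaka (Jun 2, 1994) before Adeyemi (Aug 13, 1993).
Order: Quinn, Ibarra, Nguyen, Baptiste, Andersen, Johansson, Tanaka, Adeyemi.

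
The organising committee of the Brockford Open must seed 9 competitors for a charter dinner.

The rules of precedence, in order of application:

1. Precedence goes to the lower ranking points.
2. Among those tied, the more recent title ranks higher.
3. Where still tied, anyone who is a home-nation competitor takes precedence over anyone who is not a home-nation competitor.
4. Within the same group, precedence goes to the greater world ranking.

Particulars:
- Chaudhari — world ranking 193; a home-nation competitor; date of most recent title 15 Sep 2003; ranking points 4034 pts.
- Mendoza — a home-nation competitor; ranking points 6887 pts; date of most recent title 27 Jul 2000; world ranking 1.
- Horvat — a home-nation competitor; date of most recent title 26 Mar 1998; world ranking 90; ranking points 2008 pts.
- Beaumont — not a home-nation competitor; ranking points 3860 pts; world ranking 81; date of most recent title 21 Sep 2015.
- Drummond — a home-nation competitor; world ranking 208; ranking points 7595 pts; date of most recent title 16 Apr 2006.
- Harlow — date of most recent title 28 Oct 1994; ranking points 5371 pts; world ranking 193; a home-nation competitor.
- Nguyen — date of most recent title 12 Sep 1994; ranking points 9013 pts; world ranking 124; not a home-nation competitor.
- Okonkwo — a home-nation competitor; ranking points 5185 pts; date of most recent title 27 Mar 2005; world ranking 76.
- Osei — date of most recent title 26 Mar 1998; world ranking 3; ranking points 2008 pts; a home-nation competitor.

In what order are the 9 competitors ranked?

By ranking points (lower first): Horvat and Osei (both 2008 pts); then Beaumont (3860 pts); then Chaudhari (4034 pts); then Okonkwo (5185 pts); then Harlow (5371 pts); then Mendoza (6887 pts); then Drummond (7595 pts); then Nguyen (9013 pts).
Horvat and Osei both have date of most recent title 26 Mar 1998, so the next rule applies.
Horvat and Osei are each a home-nation competitor, so the next rule applies.
Among Horvat and Osei, by world ranking (higher first): Horvat (90) before Osei (3).
Full order: Horvat, Osei, Beaumont, Chaudhari, Okonkwo, Harlow, Mendoza, Drummond, Nguyen.

Horvat, Osei, Beaumont, Chaudhari, Okonkwo, Harlow, Mendoza, Drummond, Nguyen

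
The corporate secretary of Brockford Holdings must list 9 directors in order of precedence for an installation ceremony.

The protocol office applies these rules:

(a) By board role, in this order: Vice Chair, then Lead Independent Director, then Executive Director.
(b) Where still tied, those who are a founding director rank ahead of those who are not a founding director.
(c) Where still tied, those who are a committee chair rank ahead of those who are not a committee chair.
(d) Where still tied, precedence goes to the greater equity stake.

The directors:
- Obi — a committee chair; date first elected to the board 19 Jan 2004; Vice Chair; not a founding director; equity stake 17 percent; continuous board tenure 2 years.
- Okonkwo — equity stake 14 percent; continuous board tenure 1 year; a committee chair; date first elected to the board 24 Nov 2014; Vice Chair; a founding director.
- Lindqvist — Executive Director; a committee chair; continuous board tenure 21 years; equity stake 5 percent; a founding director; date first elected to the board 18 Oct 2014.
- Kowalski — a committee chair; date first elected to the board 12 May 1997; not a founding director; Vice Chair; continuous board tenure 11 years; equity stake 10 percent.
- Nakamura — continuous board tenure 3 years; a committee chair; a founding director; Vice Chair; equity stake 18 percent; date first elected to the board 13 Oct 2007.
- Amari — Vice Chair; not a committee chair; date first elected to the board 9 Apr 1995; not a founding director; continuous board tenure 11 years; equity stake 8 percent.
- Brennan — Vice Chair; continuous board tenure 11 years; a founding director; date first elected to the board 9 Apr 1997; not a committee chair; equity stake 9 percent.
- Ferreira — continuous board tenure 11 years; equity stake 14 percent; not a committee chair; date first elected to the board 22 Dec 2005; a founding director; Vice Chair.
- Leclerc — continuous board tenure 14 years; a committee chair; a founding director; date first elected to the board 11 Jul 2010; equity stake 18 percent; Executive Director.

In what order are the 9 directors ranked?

By board role: Nakamura, Okonkwo, Ferreira, Brennan, Obi, Kowalski and Amari (Vice Chair); then Leclerc and Lindqvist (Executive Director).
Among Nakamura, Okonkwo, Ferreira, Brennan, Obi, Kowalski and Amari, a founding director before not a founding director: Nakamura, Okonkwo, Ferreira and Brennan (a founding director) before Obi, Kowalski and Amari (not a founding director).
Among Nakamura, Okonkwo, Ferreira and Brennan, a committee chair before not a committee chair: Nakamura and Okonkwo (a committee chair) before Ferreira and Brennan (not a committee chair).
Among Nakamura and Okonkwo, by equity stake (higher first): Nakamura (18 percent) before Okonkwo (14 percent).
Among Ferreira and Brennan, by equity stake (higher first): Ferreira (14 percent) before Brennan (9 percent).
Among Obi, Kowalski and Amari, a committee chair before not a committee chair: Obi and Kowalski (a committee chair) before Amari (not a committee chair).
Among Obi and Kowalski, by equity stake (higher first): Obi (17 percent) before Kowalski (10 percent).
Leclerc and Lindqvist are each a founding director, so the next rule applies.
Leclerc and Lindqvist are each a committee chair, so the next rule applies.
Among Leclerc and Lindqvist, by equity stake (higher first): Leclerc (18 percent) before Lindqvist (5 percent).
Full order: Nakamura, Okonkwo, Ferreira, Brennan, Obi, Kowalski, Amari, Leclerc, Lindqvist.

Nakamura, Okonkwo, Ferreira, Brennan, Obi, Kowalski, Amari, Leclerc, Lindqvist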